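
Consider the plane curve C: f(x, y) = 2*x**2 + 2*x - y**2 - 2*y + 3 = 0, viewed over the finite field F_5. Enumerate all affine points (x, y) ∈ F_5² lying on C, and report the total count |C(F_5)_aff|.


Affine F_5-points: {(0, 1), (0, 2), (2, 0), (2, 3), (4, 1), (4, 2)}; count = 6.

For each of the 25 pairs (x, y) ∈ F_5², evaluate f(x, y) mod 5. Record the zeros.
  x = 0: [0↦3, 1↦0, 2↦0, 3↦3, 4↦4]  zeros at y ∈ {1, 2}
  x = 1: [0↦2, 1↦4, 2↦4, 3↦2, 4↦3]  zeros at y ∈ ∅
  x = 2: [0↦0, 1↦2, 2↦2, 3↦0, 4↦1]  zeros at y ∈ {0, 3}
  x = 3: [0↦2, 1↦4, 2↦4, 3↦2, 4↦3]  zeros at y ∈ ∅
  x = 4: [0↦3, 1↦0, 2↦0, 3↦3, 4↦4]  zeros at y ∈ {1, 2}
Collecting zeros: affine points = {(0, 1), (0, 2), (2, 0), (2, 3), (4, 1), (4, 2)}.
Total count |C(F_5)_aff| = 6.


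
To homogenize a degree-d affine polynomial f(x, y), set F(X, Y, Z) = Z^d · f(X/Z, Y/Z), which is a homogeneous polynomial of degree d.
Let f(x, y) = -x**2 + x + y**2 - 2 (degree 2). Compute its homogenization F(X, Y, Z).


F(X, Y, Z) = -X**2 + X*Z + Y**2 - 2*Z**2

deg(f) = 2.
Substitute x = X/Z, y = Y/Z into f, then multiply by Z^2.
  monomial -1·x^2·y^0 ↦ -1·X^2·Y^0·Z^0.
  monomial 1·x^1·y^0 ↦ 1·X^1·Y^0·Z^1.
  monomial 1·x^0·y^2 ↦ 1·X^0·Y^2·Z^0.
  monomial -2·x^0·y^0 ↦ -2·X^0·Y^0·Z^2.
Collecting: F(X, Y, Z) = -X**2 + X*Z + Y**2 - 2*Z**2.


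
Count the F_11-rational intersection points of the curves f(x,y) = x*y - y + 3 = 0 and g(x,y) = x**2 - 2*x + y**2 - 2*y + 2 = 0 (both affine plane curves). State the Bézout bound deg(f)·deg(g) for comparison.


Common zeros: ∅; count = 0; Bézout bound = 4.

deg(f) = 2, deg(g) = 2, so Bézout bound = 4.
Scan x ∈ F_11. For each x, list the y ∈ F_11 with f(x, y) ≡ 0 and those with g(x, y) ≡ 0 (mod 11); the common zeros in that column are the intersection.
  x = 0: f ≡ 0 at y ∈ {3}; g ≡ 0 at y ∈ ∅; common: ∅.
  x = 1: f ≡ 0 at y ∈ ∅; g ≡ 0 at y ∈ {1}; common: ∅.
  x = 2: f ≡ 0 at y ∈ {8}; g ≡ 0 at y ∈ ∅; common: ∅.
  x = 3: f ≡ 0 at y ∈ {4}; g ≡ 0 at y ∈ ∅; common: ∅.
  x = 4: f ≡ 0 at y ∈ {10}; g ≡ 0 at y ∈ ∅; common: ∅.
  x = 5: f ≡ 0 at y ∈ {2}; g ≡ 0 at y ∈ ∅; common: ∅.
  x = 6: f ≡ 0 at y ∈ {6}; g ≡ 0 at y ∈ ∅; common: ∅.
  x = 7: f ≡ 0 at y ∈ {5}; g ≡ 0 at y ∈ ∅; common: ∅.
  x = 8: f ≡ 0 at y ∈ {9}; g ≡ 0 at y ∈ ∅; common: ∅.
  x = 9: f ≡ 0 at y ∈ {1}; g ≡ 0 at y ∈ ∅; common: ∅.
  x = 10: f ≡ 0 at y ∈ {7}; g ≡ 0 at y ∈ ∅; common: ∅.
Collecting: common zeros = ∅, so the count is 0.
Comparison with the Bézout bound: 0 ≤ 4 = deg(f)·deg(g), as expected for curves with no common component (the affine F_11-count falls short of the bound because intersections may lie at infinity, over extension fields, or carry multiplicity).


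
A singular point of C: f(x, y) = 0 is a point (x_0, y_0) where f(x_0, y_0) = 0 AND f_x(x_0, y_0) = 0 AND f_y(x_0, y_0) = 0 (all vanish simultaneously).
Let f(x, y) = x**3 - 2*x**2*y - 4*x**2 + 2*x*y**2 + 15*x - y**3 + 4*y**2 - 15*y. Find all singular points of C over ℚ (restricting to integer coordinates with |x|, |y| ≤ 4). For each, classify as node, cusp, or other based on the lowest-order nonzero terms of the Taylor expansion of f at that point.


Singular points: {(3, 3)}; classification: node.

Compute partial derivatives:
  f_x = 3*x**2 - 4*x*y - 8*x + 2*y**2 + 15.
  f_y = -2*x**2 + 4*x*y - 3*y**2 + 8*y - 15.
Scan x_0 ∈ {−4, ..., 4}. For each x_0, f_y(x_0, y) is a polynomial in y; find its integer roots y ∈ {−4, ..., 4}, then test f_x and f at those candidates.
  x = -4: f_y(-4, y) = -3*y**2 - 8*y - 47; no integer root y with |y| ≤ 4.
  x = -3: f_y(-3, y) = -3*y**2 - 4*y - 33; no integer root y with |y| ≤ 4.
  x = -2: f_y(-2, y) = -3*y**2 - 23; no integer root y with |y| ≤ 4.
  x = -1: f_y(-1, y) = -3*y**2 + 4*y - 17; no integer root y with |y| ≤ 4.
  x = 0: f_y(0, y) = -3*y**2 + 8*y - 15; no integer root y with |y| ≤ 4.
  x = 1: f_y(1, y) = -3*y**2 + 12*y - 17; no integer root y with |y| ≤ 4.
  x = 2: f_y(2, y) = -3*y**2 + 16*y - 23; no integer root y with |y| ≤ 4.
  x = 3: f_y(3, y) = -3*y**2 + 20*y - 33; vanishes at y ∈ {3}. (3, 3): f_x = 0, f = 0 — SINGULAR.
  x = 4: f_y(4, y) = -3*y**2 + 24*y - 47; no integer root y with |y| ≤ 4.
Only singular point on the grid: (3, 3).
Classify: substitute x = 3 + u, y = 3 + v and expand: f = u**3 - 2*u**2*v - u**2 + 2*u*v**2 - v**3 + v**2.
No constant or linear terms (consistent with a singular point). Quadratic part: -u**2 + v**2. Cubic part: u**3 - 2*u**2*v + 2*u*v**2 - v**3.
The quadratic part v**2 - u**2 = (v − u)(v + u) splits into two distinct linear factors, so there are two distinct tangent lines y − 3 = ±(x − 3) — this is a node (ordinary double point).
Classification: node.


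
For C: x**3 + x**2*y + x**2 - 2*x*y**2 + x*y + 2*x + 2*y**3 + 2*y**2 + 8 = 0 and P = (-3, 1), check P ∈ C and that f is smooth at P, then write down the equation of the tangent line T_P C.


Tangent line at P: 16*x + 28*y + 20 = 0.

Step 1: f(-3, 1) = 0, so P lies on C.
Step 2: partial derivatives
  f_x(x, y) = 3*x**2 + 2*x*y + 2*x - 2*y**2 + y + 2, f_y(x, y) = x**2 - 4*x*y + x + 6*y**2 + 4*y.
  f_x(P) = 16, f_y(P) = 28 (gradient nonzero, so P is smooth).
Step 3: tangent line at P: 16·(x − -3) + 28·(y − 1) = 0.
Expanding: 16*x + 28*y + 20 = 0.


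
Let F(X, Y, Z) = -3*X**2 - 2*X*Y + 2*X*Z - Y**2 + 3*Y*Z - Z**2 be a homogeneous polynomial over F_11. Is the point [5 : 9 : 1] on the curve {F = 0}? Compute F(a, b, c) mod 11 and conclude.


F(5,9,1) ≡ 10 (mod 11); P is NOT on the curve.

Evaluate F(5, 9, 1) term-by-term (mod 11).
  -3*X**2 ↦ -3·25·1·1 = -75
  -2*X*Y ↦ -2·5·9·1 = -90
  2*X*Z ↦ 2·5·1·1 = 10
  -Y**2 ↦ -1·1·81·1 = -81
  3*Y*Z ↦ 3·1·9·1 = 27
  -Z**2 ↦ -1·1·1·1 = -1
Sum: F(5, 9, 1) = (-75) + (-90) + (10) + (-81) + (27) + (-1) = -210.
Reducing mod 11: -210 ≡ 10 (mod 11).
Since F(a, b, c) ≡ 10 ≠ 0 (mod 11), P does NOT lie on the curve.


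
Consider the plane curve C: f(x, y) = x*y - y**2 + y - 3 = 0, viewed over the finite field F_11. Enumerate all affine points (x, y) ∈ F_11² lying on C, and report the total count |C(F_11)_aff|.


Affine F_11-points: {(0, 6), (1, 4), (1, 9), (3, 1), (3, 3), (6, 8), (6, 10), (8, 2), (8, 7), (9, 5)}; count = 10.

For each of the 121 pairs (x, y) ∈ F_11², evaluate f(x, y) mod 11. Record the zeros.
  x = 0: [0↦8, 1↦8, 2↦6, 3↦2, 4↦7, 5↦10, 6↦0, 7↦10, 8↦7, 9↦2, 10↦6]  zeros at y ∈ {6}
  x = 1: [0↦8, 1↦9, 2↦8, 3↦5, 4↦0, 5↦4, 6↦6, 7↦6, 8↦4, 9↦0, 10↦5]  zeros at y ∈ {4, 9}
  x = 2: [0↦8, 1↦10, 2↦10, 3↦8, 4↦4, 5↦9, 6↦1, 7↦2, 8↦1, 9↦9, 10↦4]  zeros at y ∈ ∅
  x = 3: [0↦8, 1↦0, 2↦1, 3↦0, 4↦8, 5↦3, 6↦7, 7↦9, 8↦9, 9↦7, 10↦3]  zeros at y ∈ {1, 3}
  x = 4: [0↦8, 1↦1, 2↦3, 3↦3, 4↦1, 5↦8, 6↦2, 7↦5, 8↦6, 9↦5, 10↦2]  zeros at y ∈ ∅
  x = 5: [0↦8, 1↦2, 2↦5, 3↦6, 4↦5, 5↦2, 6↦8, 7↦1, 8↦3, 9↦3, 10↦1]  zeros at y ∈ ∅
  x = 6: [0↦8, 1↦3, 2↦7, 3↦9, 4↦9, 5↦7, 6↦3, 7↦8, 8↦0, 9↦1, 10↦0]  zeros at y ∈ {8, 10}
  x = 7: [0↦8, 1↦4, 2↦9, 3↦1, 4↦2, 5↦1, 6↦9, 7↦4, 8↦8, 9↦10, 10↦10]  zeros at y ∈ ∅
  x = 8: [0↦8, 1↦5, 2↦0, 3↦4, 4↦6, 5↦6, 6↦4, 7↦0, 8↦5, 9↦8, 10↦9]  zeros at y ∈ {2, 7}
  x = 9: [0↦8, 1↦6, 2↦2, 3↦7, 4↦10, 5↦0, 6↦10, 7↦7, 8↦2, 9↦6, 10↦8]  zeros at y ∈ {5}
  x = 10: [0↦8, 1↦7, 2↦4, 3↦10, 4↦3, 5↦5, 6↦5, 7↦3, 8↦10, 9↦4, 10↦7]  zeros at y ∈ ∅
Collecting zeros: affine points = {(0, 6), (1, 4), (1, 9), (3, 1), (3, 3), (6, 8), (6, 10), (8, 2), (8, 7), (9, 5)}.
Total count |C(F_11)_aff| = 10.


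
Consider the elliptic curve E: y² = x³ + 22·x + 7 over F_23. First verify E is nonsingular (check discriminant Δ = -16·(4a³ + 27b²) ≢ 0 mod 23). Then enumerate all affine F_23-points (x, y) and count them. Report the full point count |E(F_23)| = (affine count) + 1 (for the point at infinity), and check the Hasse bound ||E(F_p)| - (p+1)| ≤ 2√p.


Affine points = {(2, 6), (2, 17), (3, 10), (3, 13), (5, 9), (5, 14), (10, 10), (10, 13), (11, 4), (11, 19), (13, 11), (13, 12), (14, 0), (15, 3), (15, 20), (16, 4), (16, 19), (17, 2), (17, 21), (18, 5), (18, 18), (19, 4), (19, 19), (20, 11), (20, 12), (21, 1), (21, 22)}; affine count = 27; |E(F_23)| = 28.

Discriminant check: Δ ∝ 4a³ + 27b² = 4·22³ + 27·7² = 4·10648 + 27·49 ≡ 8 (mod 23). Nonzero ⇒ E is nonsingular.
For each x ∈ F_23, compute rhs = x³ + 22·x + 7 mod 23, then count y ∈ F_23 with y² ≡ rhs.
  x = 0: rhs = 7, matching y values: none (0 points).
  x = 1: rhs = 7, matching y values: none (0 points).
  x = 2: rhs = 13, matching y values: 6, 17 (2 points).
  x = 3: rhs = 8, matching y values: 10, 13 (2 points).
  x = 4: rhs = 21, matching y values: none (0 points).
  x = 5: rhs = 12, matching y values: 9, 14 (2 points).
  x = 6: rhs = 10, matching y values: none (0 points).
  x = 7: rhs = 21, matching y values: none (0 points).
  x = 8: rhs = 5, matching y values: none (0 points).
  x = 9: rhs = 14, matching y values: none (0 points).
  x = 10: rhs = 8, matching y values: 10, 13 (2 points).
  x = 11: rhs = 16, matching y values: 4, 19 (2 points).
  x = 12: rhs = 21, matching y values: none (0 points).
  x = 13: rhs = 6, matching y values: 11, 12 (2 points).
  x = 14: rhs = 0, matching y values: 0 (1 points).
  x = 15: rhs = 9, matching y values: 3, 20 (2 points).
  x = 16: rhs = 16, matching y values: 4, 19 (2 points).
  x = 17: rhs = 4, matching y values: 2, 21 (2 points).
  x = 18: rhs = 2, matching y values: 5, 18 (2 points).
  x = 19: rhs = 16, matching y values: 4, 19 (2 points).
  x = 20: rhs = 6, matching y values: 11, 12 (2 points).
  x = 21: rhs = 1, matching y values: 1, 22 (2 points).
  x = 22: rhs = 7, matching y values: none (0 points).
Total affine count: 27.
Full point count |E(F_23)| = 27 + 1 = 28.
Hasse bound: |28 − (23+1)| = |4| = 4 ≤ 2√23 ≈ 9.5917 ✓.


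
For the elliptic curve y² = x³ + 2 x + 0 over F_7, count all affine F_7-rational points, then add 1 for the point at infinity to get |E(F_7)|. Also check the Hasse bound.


Affine points = {(0, 0), (4, 3), (4, 4), (5, 3), (5, 4), (6, 2), (6, 5)}; affine count = 7; |E(F_7)| = 8.

Discriminant check: Δ ∝ 4a³ + 27b² = 4·2³ + 27·0² = 4·8 + 27·0 ≡ 4 (mod 7). Nonzero ⇒ E is nonsingular.
For each x ∈ F_7, compute rhs = x³ + 2·x + 0 mod 7, then count y ∈ F_7 with y² ≡ rhs.
  x = 0: rhs = 0, matching y values: 0 (1 points).
  x = 1: rhs = 3, matching y values: none (0 points).
  x = 2: rhs = 5, matching y values: none (0 points).
  x = 3: rhs = 5, matching y values: none (0 points).
  x = 4: rhs = 2, matching y values: 3, 4 (2 points).
  x = 5: rhs = 2, matching y values: 3, 4 (2 points).
  x = 6: rhs = 4, matching y values: 2, 5 (2 points).
Total affine count: 7.
Full point count |E(F_7)| = 7 + 1 = 8.
Hasse bound: |8 − (7+1)| = |0| = 0 ≤ 2√7 ≈ 5.2915 ✓.


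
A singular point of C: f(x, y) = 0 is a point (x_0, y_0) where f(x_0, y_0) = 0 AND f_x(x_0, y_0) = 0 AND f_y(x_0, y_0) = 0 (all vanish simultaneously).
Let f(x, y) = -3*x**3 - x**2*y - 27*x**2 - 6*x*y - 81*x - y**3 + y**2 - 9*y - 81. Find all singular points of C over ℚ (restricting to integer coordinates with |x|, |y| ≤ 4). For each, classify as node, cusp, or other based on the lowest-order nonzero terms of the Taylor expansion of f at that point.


Singular points: {(-3, 0)}; classification: cusp.

Compute partial derivatives:
  f_x = -9*x**2 - 2*x*y - 54*x - 6*y - 81.
  f_y = -x**2 - 6*x - 3*y**2 + 2*y - 9.
Scan x_0 ∈ {−4, ..., 4}. For each x_0, f_y(x_0, y) is a polynomial in y; find its integer roots y ∈ {−4, ..., 4}, then test f_x and f at those candidates.
  x = -4: f_y(-4, y) = -3*y**2 + 2*y - 1; no integer root y with |y| ≤ 4.
  x = -3: f_y(-3, y) = -3*y**2 + 2*y; vanishes at y ∈ {0}. (-3, 0): f_x = 0, f = 0 — SINGULAR.
  x = -2: f_y(-2, y) = -3*y**2 + 2*y - 1; no integer root y with |y| ≤ 4.
  x = -1: f_y(-1, y) = -3*y**2 + 2*y - 4; no integer root y with |y| ≤ 4.
  x = 0: f_y(0, y) = -3*y**2 + 2*y - 9; no integer root y with |y| ≤ 4.
  x = 1: f_y(1, y) = -3*y**2 + 2*y - 16; no integer root y with |y| ≤ 4.
  x = 2: f_y(2, y) = -3*y**2 + 2*y - 25; no integer root y with |y| ≤ 4.
  x = 3: f_y(3, y) = -3*y**2 + 2*y - 36; no integer root y with |y| ≤ 4.
  x = 4: f_y(4, y) = -3*y**2 + 2*y - 49; no integer root y with |y| ≤ 4.
Only singular point on the grid: (-3, 0).
Classify: substitute x = -3 + u, y = 0 + v and expand: f = -3*u**3 - u**2*v - v**3 + v**2.
No constant or linear terms (consistent with a singular point). Quadratic part: v**2. Cubic part: -3*u**3 - u**2*v - v**3.
The quadratic part v**2 is a perfect square, so there is a single (double) tangent line v = 0, i.e. y = 0. Restricting the cubic part to that line (v = 0) leaves -3*u**3 ≠ 0, so f is not divisible by v and the branch is v² ≈ 3*u**3 to lowest order — this is a cusp.
Classification: cusp.


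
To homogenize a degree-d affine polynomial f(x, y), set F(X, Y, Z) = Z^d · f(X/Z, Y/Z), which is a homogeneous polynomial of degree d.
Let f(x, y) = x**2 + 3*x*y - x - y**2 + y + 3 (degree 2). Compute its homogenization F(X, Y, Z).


F(X, Y, Z) = X**2 + 3*X*Y - X*Z - Y**2 + Y*Z + 3*Z**2

deg(f) = 2.
Substitute x = X/Z, y = Y/Z into f, then multiply by Z^2.
  monomial 1·x^2·y^0 ↦ 1·X^2·Y^0·Z^0.
  monomial 3·x^1·y^1 ↦ 3·X^1·Y^1·Z^0.
  monomial -1·x^1·y^0 ↦ -1·X^1·Y^0·Z^1.
  monomial -1·x^0·y^2 ↦ -1·X^0·Y^2·Z^0.
  monomial 1·x^0·y^1 ↦ 1·X^0·Y^1·Z^1.
  monomial 3·x^0·y^0 ↦ 3·X^0·Y^0·Z^2.
Collecting: F(X, Y, Z) = X**2 + 3*X*Y - X*Z - Y**2 + Y*Z + 3*Z**2.


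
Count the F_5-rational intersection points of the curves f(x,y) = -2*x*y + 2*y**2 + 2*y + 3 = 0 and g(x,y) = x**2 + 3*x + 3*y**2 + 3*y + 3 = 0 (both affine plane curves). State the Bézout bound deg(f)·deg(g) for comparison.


Common zeros: ∅; count = 0; Bézout bound = 4.

deg(f) = 2, deg(g) = 2, so Bézout bound = 4.
Scan x ∈ F_5. For each x, list the y ∈ F_5 with f(x, y) ≡ 0 and those with g(x, y) ≡ 0 (mod 5); the common zeros in that column are the intersection.
  x = 0: f ≡ 0 at y ∈ {2}; g ≡ 0 at y ∈ ∅; common: ∅.
  x = 1: f ≡ 0 at y ∈ {1, 4}; g ≡ 0 at y ∈ {2}; common: ∅.
  x = 2: f ≡ 0 at y ∈ {3}; g ≡ 0 at y ∈ ∅; common: ∅.
  x = 3: f ≡ 0 at y ∈ ∅; g ≡ 0 at y ∈ ∅; common: ∅.
  x = 4: f ≡ 0 at y ∈ ∅; g ≡ 0 at y ∈ ∅; common: ∅.
Collecting: common zeros = ∅, so the count is 0.
Comparison with the Bézout bound: 0 ≤ 4 = deg(f)·deg(g), as expected for curves with no common component (the affine F_5-count falls short of the bound because intersections may lie at infinity, over extension fields, or carry multiplicity).


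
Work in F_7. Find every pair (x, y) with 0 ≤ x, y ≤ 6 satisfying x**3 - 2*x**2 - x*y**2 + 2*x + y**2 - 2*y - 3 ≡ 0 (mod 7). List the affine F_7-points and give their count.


Affine F_7-points: {(0, 3), (0, 6), (1, 6), (2, 2), (2, 3), (3, 2), (3, 4), (4, 2), (5, 5)}; count = 9.

For each of the 49 pairs (x, y) ∈ F_7², evaluate f(x, y) mod 7. Record the zeros.
  x = 0: [0↦4, 1↦3, 2↦4, 3↦0, 4↦5, 5↦5, 6↦0]  zeros at y ∈ {3, 6}
  x = 1: [0↦5, 1↦3, 2↦1, 3↦6, 4↦4, 5↦2, 6↦0]  zeros at y ∈ {6}
  x = 2: [0↦1, 1↦5, 2↦0, 3↦0, 4↦5, 5↦1, 6↦2]  zeros at y ∈ {2, 3}
  x = 3: [0↦5, 1↦1, 2↦0, 3↦2, 4↦0, 5↦1, 6↦5]  zeros at y ∈ {2, 4}
  x = 4: [0↦2, 1↦4, 2↦0, 3↦4, 4↦2, 5↦1, 6↦1]  zeros at y ∈ {2}
  x = 5: [0↦5, 1↦6, 2↦6, 3↦5, 4↦3, 5↦0, 6↦3]  zeros at y ∈ {5}
  x = 6: [0↦6, 1↦6, 2↦3, 3↦4, 4↦2, 5↦4, 6↦3]  zeros at y ∈ ∅
Collecting zeros: affine points = {(0, 3), (0, 6), (1, 6), (2, 2), (2, 3), (3, 2), (3, 4), (4, 2), (5, 5)}.
Total count |C(F_7)_aff| = 9.


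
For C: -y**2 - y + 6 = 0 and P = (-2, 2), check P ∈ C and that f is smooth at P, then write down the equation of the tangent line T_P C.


Tangent line at P: 10 - 5*y = 0.

Step 1: f(-2, 2) = 0, so P lies on C.
Step 2: partial derivatives
  f_x(x, y) = 0, f_y(x, y) = -2*y - 1.
  f_x(P) = 0, f_y(P) = -5 (gradient nonzero, so P is smooth).
Step 3: tangent line at P: 0·(x − -2) + -5·(y − 2) = 0.
Expanding: 10 - 5*y = 0.


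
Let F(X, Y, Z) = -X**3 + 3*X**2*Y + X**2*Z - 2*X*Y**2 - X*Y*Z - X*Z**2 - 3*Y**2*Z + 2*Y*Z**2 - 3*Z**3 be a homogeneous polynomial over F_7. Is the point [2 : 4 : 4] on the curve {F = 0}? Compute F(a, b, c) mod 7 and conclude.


F(2,4,4) ≡ 1 (mod 7); P is NOT on the curve.

Evaluate F(2, 4, 4) term-by-term (mod 7).
  -X**3 ↦ -1·8·1·1 = -8
  3*X**2*Y ↦ 3·4·4·1 = 48
  X**2*Z ↦ 1·4·1·4 = 16
  -2*X*Y**2 ↦ -2·2·16·1 = -64
  -X*Y*Z ↦ -1·2·4·4 = -32
  -X*Z**2 ↦ -1·2·1·16 = -32
  -3*Y**2*Z ↦ -3·1·16·4 = -192
  2*Y*Z**2 ↦ 2·1·4·16 = 128
  -3*Z**3 ↦ -3·1·1·64 = -192
Sum: F(2, 4, 4) = (-8) + (48) + (16) + (-64) + (-32) + (-32) + (-192) + (128) + (-192) = -328.
Reducing mod 7: -328 ≡ 1 (mod 7).
Since F(a, b, c) ≡ 1 ≠ 0 (mod 7), P does NOT lie on the curve.


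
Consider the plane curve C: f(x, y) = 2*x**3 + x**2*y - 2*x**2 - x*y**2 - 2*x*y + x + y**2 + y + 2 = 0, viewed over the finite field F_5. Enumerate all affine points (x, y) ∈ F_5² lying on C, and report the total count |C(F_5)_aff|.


Affine F_5-points: {(2, 2), (2, 4), (3, 3), (3, 4), (4, 4)}; count = 5.

For each of the 25 pairs (x, y) ∈ F_5², evaluate f(x, y) mod 5. Record the zeros.
  x = 0: [0↦2, 1↦4, 2↦3, 3↦4, 4↦2]  zeros at y ∈ ∅
  x = 1: [0↦3, 1↦3, 2↦3, 3↦3, 4↦3]  zeros at y ∈ ∅
  x = 2: [0↦2, 1↦2, 2↦0, 3↦1, 4↦0]  zeros at y ∈ {2, 4}
  x = 3: [0↦1, 1↦3, 2↦1, 3↦0, 4↦0]  zeros at y ∈ {3, 4}
  x = 4: [0↦2, 1↦3, 2↦3, 3↦2, 4↦0]  zeros at y ∈ {4}
Collecting zeros: affine points = {(2, 2), (2, 4), (3, 3), (3, 4), (4, 4)}.
Total count |C(F_5)_aff| = 5.


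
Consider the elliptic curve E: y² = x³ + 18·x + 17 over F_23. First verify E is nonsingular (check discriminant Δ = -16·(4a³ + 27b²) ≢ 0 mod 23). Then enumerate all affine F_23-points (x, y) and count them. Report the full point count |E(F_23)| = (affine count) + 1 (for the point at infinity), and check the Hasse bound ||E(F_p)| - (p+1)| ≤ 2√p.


Affine points = {(1, 6), (1, 17), (3, 11), (3, 12), (5, 5), (5, 18), (7, 7), (7, 16), (8, 11), (8, 12), (10, 1), (10, 22), (12, 11), (12, 12), (14, 0), (16, 10), (16, 13), (18, 3), (18, 20)}; affine count = 19; |E(F_23)| = 20.

Discriminant check: Δ ∝ 4a³ + 27b² = 4·18³ + 27·17² = 4·5832 + 27·289 ≡ 12 (mod 23). Nonzero ⇒ E is nonsingular.
For each x ∈ F_23, compute rhs = x³ + 18·x + 17 mod 23, then count y ∈ F_23 with y² ≡ rhs.
  x = 0: rhs = 17, matching y values: none (0 points).
  x = 1: rhs = 13, matching y values: 6, 17 (2 points).
  x = 2: rhs = 15, matching y values: none (0 points).
  x = 3: rhs = 6, matching y values: 11, 12 (2 points).
  x = 4: rhs = 15, matching y values: none (0 points).
  x = 5: rhs = 2, matching y values: 5, 18 (2 points).
  x = 6: rhs = 19, matching y values: none (0 points).
  x = 7: rhs = 3, matching y values: 7, 16 (2 points).
  x = 8: rhs = 6, matching y values: 11, 12 (2 points).
  x = 9: rhs = 11, matching y values: none (0 points).
  x = 10: rhs = 1, matching y values: 1, 22 (2 points).
  x = 11: rhs = 5, matching y values: none (0 points).
  x = 12: rhs = 6, matching y values: 11, 12 (2 points).
  x = 13: rhs = 10, matching y values: none (0 points).
  x = 14: rhs = 0, matching y values: 0 (1 points).
  x = 15: rhs = 5, matching y values: none (0 points).
  x = 16: rhs = 8, matching y values: 10, 13 (2 points).
  x = 17: rhs = 15, matching y values: none (0 points).
  x = 18: rhs = 9, matching y values: 3, 20 (2 points).
  x = 19: rhs = 19, matching y values: none (0 points).
  x = 20: rhs = 5, matching y values: none (0 points).
  x = 21: rhs = 19, matching y values: none (0 points).
  x = 22: rhs = 21, matching y values: none (0 points).
Total affine count: 19.
Full point count |E(F_23)| = 19 + 1 = 20.
Hasse bound: |20 − (23+1)| = |-4| = 4 ≤ 2√23 ≈ 9.5917 ✓.


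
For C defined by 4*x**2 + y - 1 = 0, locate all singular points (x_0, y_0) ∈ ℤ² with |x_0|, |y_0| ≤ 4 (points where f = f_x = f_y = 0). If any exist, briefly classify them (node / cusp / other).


No singular points in the scanned grid; C is smooth there.

Compute partial derivatives:
  f_x = 8*x.
  f_y = 1.
f_y = 1 is a nonzero constant, so f_y never vanishes: no point (x, y) can satisfy f = f_x = f_y = 0. In particular no (x, y) ∈ {−4, ..., 4}² is singular; the curve is smooth.


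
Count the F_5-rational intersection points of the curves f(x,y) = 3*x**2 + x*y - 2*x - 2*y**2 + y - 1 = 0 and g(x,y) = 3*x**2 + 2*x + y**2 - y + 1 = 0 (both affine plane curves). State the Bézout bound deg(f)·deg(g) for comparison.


Common zeros: ∅; count = 0; Bézout bound = 4.

deg(f) = 2, deg(g) = 2, so Bézout bound = 4.
Scan x ∈ F_5. For each x, list the y ∈ F_5 with f(x, y) ≡ 0 and those with g(x, y) ≡ 0 (mod 5); the common zeros in that column are the intersection.
  x = 0: f ≡ 0 at y ∈ ∅; g ≡ 0 at y ∈ ∅; common: ∅.
  x = 1: f ≡ 0 at y ∈ {0, 1}; g ≡ 0 at y ∈ ∅; common: ∅.
  x = 2: f ≡ 0 at y ∈ {2}; g ≡ 0 at y ∈ ∅; common: ∅.
  x = 3: f ≡ 0 at y ∈ {0, 2}; g ≡ 0 at y ∈ {3}; common: ∅.
  x = 4: f ≡ 0 at y ∈ ∅; g ≡ 0 at y ∈ ∅; common: ∅.
Collecting: common zeros = ∅, so the count is 0.
Comparison with the Bézout bound: 0 ≤ 4 = deg(f)·deg(g), as expected for curves with no common component (the affine F_5-count falls short of the bound because intersections may lie at infinity, over extension fields, or carry multiplicity).


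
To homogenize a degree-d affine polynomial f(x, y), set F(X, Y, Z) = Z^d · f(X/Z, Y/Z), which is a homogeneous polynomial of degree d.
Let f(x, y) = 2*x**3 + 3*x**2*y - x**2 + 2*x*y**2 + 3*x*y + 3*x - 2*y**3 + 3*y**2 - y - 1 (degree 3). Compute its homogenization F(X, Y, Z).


F(X, Y, Z) = 2*X**3 + 3*X**2*Y - X**2*Z + 2*X*Y**2 + 3*X*Y*Z + 3*X*Z**2 - 2*Y**3 + 3*Y**2*Z - Y*Z**2 - Z**3

deg(f) = 3.
Substitute x = X/Z, y = Y/Z into f, then multiply by Z^3.
  monomial 2·x^3·y^0 ↦ 2·X^3·Y^0·Z^0.
  monomial 3·x^2·y^1 ↦ 3·X^2·Y^1·Z^0.
  monomial -1·x^2·y^0 ↦ -1·X^2·Y^0·Z^1.
  monomial 2·x^1·y^2 ↦ 2·X^1·Y^2·Z^0.
  monomial 3·x^1·y^1 ↦ 3·X^1·Y^1·Z^1.
  monomial 3·x^1·y^0 ↦ 3·X^1·Y^0·Z^2.
  monomial -2·x^0·y^3 ↦ -2·X^0·Y^3·Z^0.
  monomial 3·x^0·y^2 ↦ 3·X^0·Y^2·Z^1.
  monomial -1·x^0·y^1 ↦ -1·X^0·Y^1·Z^2.
  monomial -1·x^0·y^0 ↦ -1·X^0·Y^0·Z^3.
Collecting: F(X, Y, Z) = 2*X**3 + 3*X**2*Y - X**2*Z + 2*X*Y**2 + 3*X*Y*Z + 3*X*Z**2 - 2*Y**3 + 3*Y**2*Z - Y*Z**2 - Z**3.


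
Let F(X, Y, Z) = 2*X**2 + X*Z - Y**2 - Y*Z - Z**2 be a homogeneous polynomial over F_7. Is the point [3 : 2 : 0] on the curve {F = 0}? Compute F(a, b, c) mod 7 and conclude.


F(3,2,0) ≡ 0 (mod 7); P is on the curve.

Evaluate F(3, 2, 0) term-by-term (mod 7).
  2*X**2 ↦ 2·9·1·1 = 18
  X*Z ↦ 1·3·1·0 = 0
  -Y**2 ↦ -1·1·4·1 = -4
  -Y*Z ↦ -1·1·2·0 = 0
  -Z**2 ↦ -1·1·1·0 = 0
Sum: F(3, 2, 0) = (18) + (0) + (-4) + (0) + (0) = 14.
Reducing mod 7: 14 ≡ 0 (mod 7).
Since F(a, b, c) ≡ 0 (mod 7), P lies on the curve.


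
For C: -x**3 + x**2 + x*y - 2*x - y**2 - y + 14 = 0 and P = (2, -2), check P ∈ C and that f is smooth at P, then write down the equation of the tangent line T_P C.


Tangent line at P: -12*x + 5*y + 34 = 0.

Step 1: f(2, -2) = 0, so P lies on C.
Step 2: partial derivatives
  f_x(x, y) = -3*x**2 + 2*x + y - 2, f_y(x, y) = x - 2*y - 1.
  f_x(P) = -12, f_y(P) = 5 (gradient nonzero, so P is smooth).
Step 3: tangent line at P: -12·(x − 2) + 5·(y − -2) = 0.
Expanding: -12*x + 5*y + 34 = 0.


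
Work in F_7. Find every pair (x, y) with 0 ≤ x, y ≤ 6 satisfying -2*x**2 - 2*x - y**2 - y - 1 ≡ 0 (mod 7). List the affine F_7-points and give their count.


Affine F_7-points: {(0, 2), (0, 4), (1, 1), (1, 5), (5, 1), (5, 5), (6, 2), (6, 4)}; count = 8.

For each of the 49 pairs (x, y) ∈ F_7², evaluate f(x, y) mod 7. Record the zeros.
  x = 0: [0↦6, 1↦4, 2↦0, 3↦1, 4↦0, 5↦4, 6↦6]  zeros at y ∈ {2, 4}
  x = 1: [0↦2, 1↦0, 2↦3, 3↦4, 4↦3, 5↦0, 6↦2]  zeros at y ∈ {1, 5}
  x = 2: [0↦1, 1↦6, 2↦2, 3↦3, 4↦2, 5↦6, 6↦1]  zeros at y ∈ ∅
  x = 3: [0↦3, 1↦1, 2↦4, 3↦5, 4↦4, 5↦1, 6↦3]  zeros at y ∈ ∅
  x = 4: [0↦1, 1↦6, 2↦2, 3↦3, 4↦2, 5↦6, 6↦1]  zeros at y ∈ ∅
  x = 5: [0↦2, 1↦0, 2↦3, 3↦4, 4↦3, 5↦0, 6↦2]  zeros at y ∈ {1, 5}
  x = 6: [0↦6, 1↦4, 2↦0, 3↦1, 4↦0, 5↦4, 6↦6]  zeros at y ∈ {2, 4}
Collecting zeros: affine points = {(0, 2), (0, 4), (1, 1), (1, 5), (5, 1), (5, 5), (6, 2), (6, 4)}.
Total count |C(F_7)_aff| = 8.


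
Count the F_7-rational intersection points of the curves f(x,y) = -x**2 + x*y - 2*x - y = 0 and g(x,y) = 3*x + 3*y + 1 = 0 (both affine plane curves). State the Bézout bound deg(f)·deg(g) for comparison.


Common zeros: ∅; count = 0; Bézout bound = 2.

deg(f) = 2, deg(g) = 1, so Bézout bound = 2.
Scan x ∈ F_7. For each x, list the y ∈ F_7 with f(x, y) ≡ 0 and those with g(x, y) ≡ 0 (mod 7); the common zeros in that column are the intersection.
  x = 0: f ≡ 0 at y ∈ {0}; g ≡ 0 at y ∈ {2}; common: ∅.
  x = 1: f ≡ 0 at y ∈ ∅; g ≡ 0 at y ∈ {1}; common: ∅.
  x = 2: f ≡ 0 at y ∈ {1}; g ≡ 0 at y ∈ {0}; common: ∅.
  x = 3: f ≡ 0 at y ∈ {4}; g ≡ 0 at y ∈ {6}; common: ∅.
  x = 4: f ≡ 0 at y ∈ {1}; g ≡ 0 at y ∈ {5}; common: ∅.
  x = 5: f ≡ 0 at y ∈ {0}; g ≡ 0 at y ∈ {4}; common: ∅.
  x = 6: f ≡ 0 at y ∈ {4}; g ≡ 0 at y ∈ {3}; common: ∅.
Collecting: common zeros = ∅, so the count is 0.
Comparison with the Bézout bound: 0 ≤ 2 = deg(f)·deg(g), as expected for curves with no common component (the affine F_7-count falls short of the bound because intersections may lie at infinity, over extension fields, or carry multiplicity).


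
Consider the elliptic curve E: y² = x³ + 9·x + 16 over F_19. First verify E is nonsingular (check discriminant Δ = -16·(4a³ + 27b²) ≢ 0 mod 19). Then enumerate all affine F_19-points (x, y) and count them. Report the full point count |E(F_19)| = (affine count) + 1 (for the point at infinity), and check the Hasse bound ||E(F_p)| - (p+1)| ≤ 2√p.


Affine points = {(0, 4), (0, 15), (1, 8), (1, 11), (2, 2), (2, 17), (6, 1), (6, 18), (7, 2), (7, 17), (8, 7), (8, 12), (9, 3), (9, 16), (10, 2), (10, 17), (12, 3), (12, 16), (14, 6), (14, 13), (15, 7), (15, 12), (16, 0), (17, 3), (17, 16), (18, 5), (18, 14)}; affine count = 27; |E(F_19)| = 28.

Discriminant check: Δ ∝ 4a³ + 27b² = 4·9³ + 27·16² = 4·729 + 27·256 ≡ 5 (mod 19). Nonzero ⇒ E is nonsingular.
For each x ∈ F_19, compute rhs = x³ + 9·x + 16 mod 19, then count y ∈ F_19 with y² ≡ rhs.
  x = 0: rhs = 16, matching y values: 4, 15 (2 points).
  x = 1: rhs = 7, matching y values: 8, 11 (2 points).
  x = 2: rhs = 4, matching y values: 2, 17 (2 points).
  x = 3: rhs = 13, matching y values: none (0 points).
  x = 4: rhs = 2, matching y values: none (0 points).
  x = 5: rhs = 15, matching y values: none (0 points).
  x = 6: rhs = 1, matching y values: 1, 18 (2 points).
  x = 7: rhs = 4, matching y values: 2, 17 (2 points).
  x = 8: rhs = 11, matching y values: 7, 12 (2 points).
  x = 9: rhs = 9, matching y values: 3, 16 (2 points).
  x = 10: rhs = 4, matching y values: 2, 17 (2 points).
  x = 11: rhs = 2, matching y values: none (0 points).
  x = 12: rhs = 9, matching y values: 3, 16 (2 points).
  x = 13: rhs = 12, matching y values: none (0 points).
  x = 14: rhs = 17, matching y values: 6, 13 (2 points).
  x = 15: rhs = 11, matching y values: 7, 12 (2 points).
  x = 16: rhs = 0, matching y values: 0 (1 points).
  x = 17: rhs = 9, matching y values: 3, 16 (2 points).
  x = 18: rhs = 6, matching y values: 5, 14 (2 points).
Total affine count: 27.
Full point count |E(F_19)| = 27 + 1 = 28.
Hasse bound: |28 − (19+1)| = |8| = 8 ≤ 2√19 ≈ 8.7178 ✓.


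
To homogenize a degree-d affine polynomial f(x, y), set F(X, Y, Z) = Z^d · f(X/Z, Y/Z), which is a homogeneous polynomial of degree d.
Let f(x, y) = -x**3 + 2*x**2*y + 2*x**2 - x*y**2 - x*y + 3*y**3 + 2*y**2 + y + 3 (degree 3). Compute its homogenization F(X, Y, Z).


F(X, Y, Z) = -X**3 + 2*X**2*Y + 2*X**2*Z - X*Y**2 - X*Y*Z + 3*Y**3 + 2*Y**2*Z + Y*Z**2 + 3*Z**3

deg(f) = 3.
Substitute x = X/Z, y = Y/Z into f, then multiply by Z^3.
  monomial -1·x^3·y^0 ↦ -1·X^3·Y^0·Z^0.
  monomial 2·x^2·y^1 ↦ 2·X^2·Y^1·Z^0.
  monomial 2·x^2·y^0 ↦ 2·X^2·Y^0·Z^1.
  monomial -1·x^1·y^2 ↦ -1·X^1·Y^2·Z^0.
  monomial -1·x^1·y^1 ↦ -1·X^1·Y^1·Z^1.
  monomial 3·x^0·y^3 ↦ 3·X^0·Y^3·Z^0.
  monomial 2·x^0·y^2 ↦ 2·X^0·Y^2·Z^1.
  monomial 1·x^0·y^1 ↦ 1·X^0·Y^1·Z^2.
  monomial 3·x^0·y^0 ↦ 3·X^0·Y^0·Z^3.
Collecting: F(X, Y, Z) = -X**3 + 2*X**2*Y + 2*X**2*Z - X*Y**2 - X*Y*Z + 3*Y**3 + 2*Y**2*Z + Y*Z**2 + 3*Z**3.


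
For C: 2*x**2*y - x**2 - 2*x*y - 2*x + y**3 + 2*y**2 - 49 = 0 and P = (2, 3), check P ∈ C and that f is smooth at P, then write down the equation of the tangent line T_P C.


Tangent line at P: 12*x + 43*y - 153 = 0.

Step 1: f(2, 3) = 0, so P lies on C.
Step 2: partial derivatives
  f_x(x, y) = 4*x*y - 2*x - 2*y - 2, f_y(x, y) = 2*x**2 - 2*x + 3*y**2 + 4*y.
  f_x(P) = 12, f_y(P) = 43 (gradient nonzero, so P is smooth).
Step 3: tangent line at P: 12·(x − 2) + 43·(y − 3) = 0.
Expanding: 12*x + 43*y - 153 = 0.


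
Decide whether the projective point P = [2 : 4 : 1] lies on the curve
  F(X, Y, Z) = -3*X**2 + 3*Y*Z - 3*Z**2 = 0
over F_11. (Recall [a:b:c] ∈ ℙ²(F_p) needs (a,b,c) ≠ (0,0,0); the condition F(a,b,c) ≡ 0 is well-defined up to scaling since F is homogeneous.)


F(2,4,1) ≡ 8 (mod 11); P is NOT on the curve.

Evaluate F(2, 4, 1) term-by-term (mod 11).
  -3*X**2 ↦ -3·4·1·1 = -12
  3*Y*Z ↦ 3·1·4·1 = 12
  -3*Z**2 ↦ -3·1·1·1 = -3
Sum: F(2, 4, 1) = (-12) + (12) + (-3) = -3.
Reducing mod 11: -3 ≡ 8 (mod 11).
Since F(a, b, c) ≡ 8 ≠ 0 (mod 11), P does NOT lie on the curve.


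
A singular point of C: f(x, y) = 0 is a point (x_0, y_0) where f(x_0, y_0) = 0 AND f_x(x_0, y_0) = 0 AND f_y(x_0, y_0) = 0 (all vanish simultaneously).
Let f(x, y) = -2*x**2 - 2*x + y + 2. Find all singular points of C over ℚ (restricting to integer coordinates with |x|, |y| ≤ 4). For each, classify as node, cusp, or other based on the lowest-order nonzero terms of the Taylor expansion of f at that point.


No singular points in the scanned grid; C is smooth there.

Compute partial derivatives:
  f_x = -4*x - 2.
  f_y = 1.
f_y = 1 is a nonzero constant, so f_y never vanishes: no point (x, y) can satisfy f = f_x = f_y = 0. In particular no (x, y) ∈ {−4, ..., 4}² is singular; the curve is smooth.


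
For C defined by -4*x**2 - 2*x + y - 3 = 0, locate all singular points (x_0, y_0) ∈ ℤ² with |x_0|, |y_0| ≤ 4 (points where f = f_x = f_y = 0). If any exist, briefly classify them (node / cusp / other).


No singular points in the scanned grid; C is smooth there.

Compute partial derivatives:
  f_x = -8*x - 2.
  f_y = 1.
f_y = 1 is a nonzero constant, so f_y never vanishes: no point (x, y) can satisfy f = f_x = f_y = 0. In particular no (x, y) ∈ {−4, ..., 4}² is singular; the curve is smooth.


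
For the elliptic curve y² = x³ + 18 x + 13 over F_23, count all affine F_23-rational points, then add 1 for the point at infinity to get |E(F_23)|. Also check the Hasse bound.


Affine points = {(0, 6), (0, 17), (1, 3), (1, 20), (3, 5), (3, 18), (8, 5), (8, 18), (11, 1), (11, 22), (12, 5), (12, 18), (13, 11), (13, 12), (15, 1), (15, 22), (16, 2), (16, 21), (20, 1), (20, 22)}; affine count = 20; |E(F_23)| = 21.

Discriminant check: Δ ∝ 4a³ + 27b² = 4·18³ + 27·13² = 4·5832 + 27·169 ≡ 15 (mod 23). Nonzero ⇒ E is nonsingular.
For each x ∈ F_23, compute rhs = x³ + 18·x + 13 mod 23, then count y ∈ F_23 with y² ≡ rhs.
  x = 0: rhs = 13, matching y values: 6, 17 (2 points).
  x = 1: rhs = 9, matching y values: 3, 20 (2 points).
  x = 2: rhs = 11, matching y values: none (0 points).
  x = 3: rhs = 2, matching y values: 5, 18 (2 points).
  x = 4: rhs = 11, matching y values: none (0 points).
  x = 5: rhs = 21, matching y values: none (0 points).
  x = 6: rhs = 15, matching y values: none (0 points).
  x = 7: rhs = 22, matching y values: none (0 points).
  x = 8: rhs = 2, matching y values: 5, 18 (2 points).
  x = 9: rhs = 7, matching y values: none (0 points).
  x = 10: rhs = 20, matching y values: none (0 points).
  x = 11: rhs = 1, matching y values: 1, 22 (2 points).
  x = 12: rhs = 2, matching y values: 5, 18 (2 points).
  x = 13: rhs = 6, matching y values: 11, 12 (2 points).
  x = 14: rhs = 19, matching y values: none (0 points).
  x = 15: rhs = 1, matching y values: 1, 22 (2 points).
  x = 16: rhs = 4, matching y values: 2, 21 (2 points).
  x = 17: rhs = 11, matching y values: none (0 points).
  x = 18: rhs = 5, matching y values: none (0 points).
  x = 19: rhs = 15, matching y values: none (0 points).
  x = 20: rhs = 1, matching y values: 1, 22 (2 points).
  x = 21: rhs = 15, matching y values: none (0 points).
  x = 22: rhs = 17, matching y values: none (0 points).
Total affine count: 20.
Full point count |E(F_23)| = 20 + 1 = 21.
Hasse bound: |21 − (23+1)| = |-3| = 3 ≤ 2√23 ≈ 9.5917 ✓.


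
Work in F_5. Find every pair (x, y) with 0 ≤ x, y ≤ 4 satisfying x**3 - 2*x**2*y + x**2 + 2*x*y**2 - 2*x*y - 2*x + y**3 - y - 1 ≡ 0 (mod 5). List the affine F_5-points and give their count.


Affine F_5-points: {(0, 2), (1, 2), (1, 4), (2, 2), (3, 3)}; count = 5.

For each of the 25 pairs (x, y) ∈ F_5², evaluate f(x, y) mod 5. Record the zeros.
  x = 0: [0↦4, 1↦4, 2↦0, 3↦3, 4↦4]  zeros at y ∈ {2}
  x = 1: [0↦4, 1↦2, 2↦0, 3↦4, 4↦0]  zeros at y ∈ {2, 4}
  x = 2: [0↦2, 1↦4, 2↦0, 3↦1, 4↦3]  zeros at y ∈ {2}
  x = 3: [0↦4, 1↦1, 2↦1, 3↦0, 4↦4]  zeros at y ∈ {3}
  x = 4: [0↦1, 1↦4, 2↦4, 3↦2, 4↦4]  zeros at y ∈ ∅
Collecting zeros: affine points = {(0, 2), (1, 2), (1, 4), (2, 2), (3, 3)}.
Total count |C(F_5)_aff| = 5.


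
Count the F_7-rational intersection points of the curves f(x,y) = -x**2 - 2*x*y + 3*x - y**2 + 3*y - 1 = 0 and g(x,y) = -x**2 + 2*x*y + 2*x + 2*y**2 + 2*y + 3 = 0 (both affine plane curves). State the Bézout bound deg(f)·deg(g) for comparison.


Common zeros: ∅; count = 0; Bézout bound = 4.

deg(f) = 2, deg(g) = 2, so Bézout bound = 4.
Scan x ∈ F_7. For each x, list the y ∈ F_7 with f(x, y) ≡ 0 and those with g(x, y) ≡ 0 (mod 7); the common zeros in that column are the intersection.
  x = 0: f ≡ 0 at y ∈ ∅; g ≡ 0 at y ∈ {1, 5}; common: ∅.
  x = 1: f ≡ 0 at y ∈ ∅; g ≡ 0 at y ∈ ∅; common: ∅.
  x = 2: f ≡ 0 at y ∈ ∅; g ≡ 0 at y ∈ ∅; common: ∅.
  x = 3: f ≡ 0 at y ∈ ∅; g ≡ 0 at y ∈ {0, 3}; common: ∅.
  x = 4: f ≡ 0 at y ∈ ∅; g ≡ 0 at y ∈ {1}; common: ∅.
  x = 5: f ≡ 0 at y ∈ ∅; g ≡ 0 at y ∈ {3, 5}; common: ∅.
  x = 6: f ≡ 0 at y ∈ ∅; g ≡ 0 at y ∈ {0}; common: ∅.
Collecting: common zeros = ∅, so the count is 0.
Comparison with the Bézout bound: 0 ≤ 4 = deg(f)·deg(g), as expected for curves with no common component (the affine F_7-count falls short of the bound because intersections may lie at infinity, over extension fields, or carry multiplicity).


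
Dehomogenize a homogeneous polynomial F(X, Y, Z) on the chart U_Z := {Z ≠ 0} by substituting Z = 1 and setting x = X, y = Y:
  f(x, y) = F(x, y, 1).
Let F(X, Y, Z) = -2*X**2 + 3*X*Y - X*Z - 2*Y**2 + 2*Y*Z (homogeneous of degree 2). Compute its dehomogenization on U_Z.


f(x, y) = -2*x**2 + 3*x*y - x - 2*y**2 + 2*y

On U_Z we set Z = 1. Each monomial c·X^i·Y^j·Z^k in F becomes c·x^i·y^j·1^k = c·x^i·y^j.
Substituting Z = 1: F(X, Y, 1) = -2*x**2 + 3*x*y - x - 2*y**2 + 2*y.
Note: deg(f) ≤ deg(F) = 2; strict inequality happens when F is divisible by Z (lost terms).


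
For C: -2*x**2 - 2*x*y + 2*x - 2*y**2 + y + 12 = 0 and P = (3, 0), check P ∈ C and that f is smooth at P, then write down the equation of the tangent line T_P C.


Tangent line at P: -10*x - 5*y + 30 = 0.

Step 1: f(3, 0) = 0, so P lies on C.
Step 2: partial derivatives
  f_x(x, y) = -4*x - 2*y + 2, f_y(x, y) = -2*x - 4*y + 1.
  f_x(P) = -10, f_y(P) = -5 (gradient nonzero, so P is smooth).
Step 3: tangent line at P: -10·(x − 3) + -5·(y − 0) = 0.
Expanding: -10*x - 5*y + 30 = 0.


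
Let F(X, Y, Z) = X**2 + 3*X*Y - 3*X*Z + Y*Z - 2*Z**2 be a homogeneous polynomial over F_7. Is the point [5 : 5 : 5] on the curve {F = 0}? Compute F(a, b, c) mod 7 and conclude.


F(5,5,5) ≡ 0 (mod 7); P is on the curve.

Evaluate F(5, 5, 5) term-by-term (mod 7).
  X**2 ↦ 1·25·1·1 = 25
  3*X*Y ↦ 3·5·5·1 = 75
  -3*X*Z ↦ -3·5·1·5 = -75
  Y*Z ↦ 1·1·5·5 = 25
  -2*Z**2 ↦ -2·1·1·25 = -50
Sum: F(5, 5, 5) = (25) + (75) + (-75) + (25) + (-50) = 0.
Reducing mod 7: 0 ≡ 0 (mod 7).
Since F(a, b, c) ≡ 0 (mod 7), P lies on the curve.


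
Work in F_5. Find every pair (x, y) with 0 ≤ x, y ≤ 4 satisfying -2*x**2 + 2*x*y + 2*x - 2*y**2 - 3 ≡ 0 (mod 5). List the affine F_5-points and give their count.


Affine F_5-points: {(0, 1), (0, 4), (1, 3), (2, 1), (3, 0), (3, 3)}; count = 6.

For each of the 25 pairs (x, y) ∈ F_5², evaluate f(x, y) mod 5. Record the zeros.
  x = 0: [0↦2, 1↦0, 2↦4, 3↦4, 4↦0]  zeros at y ∈ {1, 4}
  x = 1: [0↦2, 1↦2, 2↦3, 3↦0, 4↦3]  zeros at y ∈ {3}
  x = 2: [0↦3, 1↦0, 2↦3, 3↦2, 4↦2]  zeros at y ∈ {1}
  x = 3: [0↦0, 1↦4, 2↦4, 3↦0, 4↦2]  zeros at y ∈ {0, 3}
  x = 4: [0↦3, 1↦4, 2↦1, 3↦4, 4↦3]  zeros at y ∈ ∅
Collecting zeros: affine points = {(0, 1), (0, 4), (1, 3), (2, 1), (3, 0), (3, 3)}.
Total count |C(F_5)_aff| = 6.


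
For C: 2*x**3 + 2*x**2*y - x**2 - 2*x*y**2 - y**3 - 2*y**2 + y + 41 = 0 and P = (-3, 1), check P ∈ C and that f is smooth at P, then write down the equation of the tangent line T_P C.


Tangent line at P: 46*x + 24*y + 114 = 0.

Step 1: f(-3, 1) = 0, so P lies on C.
Step 2: partial derivatives
  f_x(x, y) = 6*x**2 + 4*x*y - 2*x - 2*y**2, f_y(x, y) = 2*x**2 - 4*x*y - 3*y**2 - 4*y + 1.
  f_x(P) = 46, f_y(P) = 24 (gradient nonzero, so P is smooth).
Step 3: tangent line at P: 46·(x − -3) + 24·(y − 1) = 0.
Expanding: 46*x + 24*y + 114 = 0.


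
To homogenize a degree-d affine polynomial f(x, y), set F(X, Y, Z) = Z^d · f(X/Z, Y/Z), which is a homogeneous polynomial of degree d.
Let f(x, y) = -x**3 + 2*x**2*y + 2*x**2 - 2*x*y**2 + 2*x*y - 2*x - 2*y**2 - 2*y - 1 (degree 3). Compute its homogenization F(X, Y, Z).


F(X, Y, Z) = -X**3 + 2*X**2*Y + 2*X**2*Z - 2*X*Y**2 + 2*X*Y*Z - 2*X*Z**2 - 2*Y**2*Z - 2*Y*Z**2 - Z**3

deg(f) = 3.
Substitute x = X/Z, y = Y/Z into f, then multiply by Z^3.
  monomial -1·x^3·y^0 ↦ -1·X^3·Y^0·Z^0.
  monomial 2·x^2·y^1 ↦ 2·X^2·Y^1·Z^0.
  monomial 2·x^2·y^0 ↦ 2·X^2·Y^0·Z^1.
  monomial -2·x^1·y^2 ↦ -2·X^1·Y^2·Z^0.
  monomial 2·x^1·y^1 ↦ 2·X^1·Y^1·Z^1.
  monomial -2·x^1·y^0 ↦ -2·X^1·Y^0·Z^2.
  monomial -2·x^0·y^2 ↦ -2·X^0·Y^2·Z^1.
  monomial -2·x^0·y^1 ↦ -2·X^0·Y^1·Z^2.
  monomial -1·x^0·y^0 ↦ -1·X^0·Y^0·Z^3.
Collecting: F(X, Y, Z) = -X**3 + 2*X**2*Y + 2*X**2*Z - 2*X*Y**2 + 2*X*Y*Z - 2*X*Z**2 - 2*Y**2*Z - 2*Y*Z**2 - Z**3.


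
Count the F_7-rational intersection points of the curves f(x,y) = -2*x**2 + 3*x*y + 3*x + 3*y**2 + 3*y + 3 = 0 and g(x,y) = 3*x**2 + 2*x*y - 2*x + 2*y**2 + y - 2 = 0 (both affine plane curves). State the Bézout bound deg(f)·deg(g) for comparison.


Common zeros: {(4, 5), (5, 5)}; count = 2; Bézout bound = 4.

deg(f) = 2, deg(g) = 2, so Bézout bound = 4.
Scan x ∈ F_7. For each x, list the y ∈ F_7 with f(x, y) ≡ 0 and those with g(x, y) ≡ 0 (mod 7); the common zeros in that column are the intersection.
  x = 0: f ≡ 0 at y ∈ {2, 4}; g ≡ 0 at y ∈ ∅; common: ∅.
  x = 1: f ≡ 0 at y ∈ {2, 3}; g ≡ 0 at y ∈ ∅; common: ∅.
  x = 2: f ≡ 0 at y ∈ ∅; g ≡ 0 at y ∈ ∅; common: ∅.
  x = 3: f ≡ 0 at y ∈ ∅; g ≡ 0 at y ∈ {1, 6}; common: ∅.
  x = 4: f ≡ 0 at y ∈ {4, 5}; g ≡ 0 at y ∈ {1, 5}; common: {5}.
  x = 5: f ≡ 0 at y ∈ {3, 5}; g ≡ 0 at y ∈ {0, 5}; common: {5}.
  x = 6: f ≡ 0 at y ∈ ∅; g ≡ 0 at y ∈ ∅; common: ∅.
Collecting: common zeros = {(4, 5), (5, 5)}, so the count is 2.
Comparison with the Bézout bound: 2 ≤ 4 = deg(f)·deg(g), as expected for curves with no common component (the affine F_7-count falls short of the bound because intersections may lie at infinity, over extension fields, or carry multiplicity).
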